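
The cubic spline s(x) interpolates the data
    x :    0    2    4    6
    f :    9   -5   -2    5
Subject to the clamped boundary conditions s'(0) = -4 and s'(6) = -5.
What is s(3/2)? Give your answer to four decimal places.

Write σ_i for s''(x_i). With h_i = 2, 2, 2 and divided differences Δ_i = -7, 3/2, 7/2, the continuity of s' gives the tridiagonal system
  2·σ_0 + 8·σ_1 + 2·σ_2 = 6(Δ_1 - Δ_0) = 51
  2·σ_1 + 8·σ_2 + 2·σ_3 = 6(Δ_2 - Δ_1) = 12
Clamped end conditions give two more equations: 2h_0·σ_0 + h_0·σ_1 = 6(Δ_0 - s'(0)) = -18 and h_2·σ_2 + 2h_2·σ_3 = 6(s'(6) - Δ_2) = -51.
Forward elimination and back-substitution give σ_0 = -25/3, σ_1 = 23/3, σ_2 = 19/6, σ_3 = -43/3.
On [0, 2], s(x) = 9 - 4·x - 25/6·x² + 4/3·x³.
With x = 3/2: s(3/2) = -15/8.

-1.8750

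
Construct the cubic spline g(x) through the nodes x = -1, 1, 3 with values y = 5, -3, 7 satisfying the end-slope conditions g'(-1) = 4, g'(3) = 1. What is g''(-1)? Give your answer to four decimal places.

Write M_i for g''(x_i). With h_i = 2, 2 and divided differences Δ_i = -4, 5, the continuity of g' gives the tridiagonal system
  2·M_0 + 8·M_1 + 2·M_2 = 6(Δ_1 - Δ_0) = 54
Clamped end conditions give two more equations: 2h_0·M_0 + h_0·M_1 = 6(Δ_0 - g'(-1)) = -48 and h_1·M_1 + 2h_1·M_2 = 6(g'(3) - Δ_1) = -24.
Hence M_0 = -39/2, M_1 = 15, M_2 = -27/2.

-19.5000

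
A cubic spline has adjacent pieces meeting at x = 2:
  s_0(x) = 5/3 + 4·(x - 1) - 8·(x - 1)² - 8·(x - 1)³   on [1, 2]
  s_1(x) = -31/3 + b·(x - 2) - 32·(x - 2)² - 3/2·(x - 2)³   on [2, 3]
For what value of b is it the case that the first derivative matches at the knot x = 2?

-36

s_0'(x) = 4 - 16·(x - 1) - 24·(x - 1)², so s_0'(2) = -36. On the right, s_1'(2) = b, so b = -36.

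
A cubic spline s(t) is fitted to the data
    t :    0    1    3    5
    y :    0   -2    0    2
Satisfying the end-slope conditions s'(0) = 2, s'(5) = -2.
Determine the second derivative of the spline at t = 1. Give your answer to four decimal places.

Write M_i for s''(x_i). With h_i = 1, 2, 2 and divided differences Δ_i = -2, 1, 1, the continuity of s' gives the tridiagonal system
  1·M_0 + 6·M_1 + 2·M_2 = 6(Δ_1 - Δ_0) = 18
  2·M_1 + 8·M_2 + 2·M_3 = 6(Δ_2 - Δ_1) = 0
Clamped end conditions give two more equations: 2h_0·M_0 + h_0·M_1 = 6(Δ_0 - s'(0)) = -24 and h_2·M_2 + 2h_2·M_3 = 6(s'(5) - Δ_2) = -18.
Solving: M_0 = -340/23, M_1 = 128/23, M_2 = -7/23, M_3 = -100/23.

5.5652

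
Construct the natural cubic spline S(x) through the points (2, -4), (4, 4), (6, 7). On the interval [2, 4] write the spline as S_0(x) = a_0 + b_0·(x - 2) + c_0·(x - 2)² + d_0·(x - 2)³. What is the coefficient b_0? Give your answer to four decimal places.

Write m_i for S''(x_i). With h_i = 2, 2 and divided differences Δ_i = 4, 3/2, the continuity of S' gives the tridiagonal system
  2·m_0 + 8·m_1 + 2·m_2 = 6(Δ_1 - Δ_0) = -15
Natural end conditions: m_0 = m_2 = 0.
Solving: m_0 = 0, m_1 = -15/8, m_2 = 0.
On [2, 4], with S_0(x) = a_0 + b_0·(x - 2) + c_0·(x - 2)² + d_0·(x - 2)³: c_0 = m_0/2 = 0, d_0 = (m_1 - m_0)/(6h_0) = -5/32, b_0 = Δ_0 - h_0(2m_0 + m_1)/6 = 37/8.

4.6250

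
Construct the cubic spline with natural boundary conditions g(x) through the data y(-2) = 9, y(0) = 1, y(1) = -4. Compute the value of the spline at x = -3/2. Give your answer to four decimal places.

Write σ_i for g''(x_i). With h_i = 2, 1 and divided differences Δ_i = -4, -5, the continuity of g' gives the tridiagonal system
  2·σ_0 + 6·σ_1 + 1·σ_2 = 6(Δ_1 - Δ_0) = -6
Natural end conditions: σ_0 = σ_2 = 0.
Forward elimination and back-substitution give σ_0 = 0, σ_1 = -1, σ_2 = 0.
On [-2, 0], g(x) = 9 - 11/3·(x + 2) + 0·(x + 2)² - 1/12·(x + 2)³.
With (x + 2) = 1/2: g(-3/2) = 229/32.

7.1563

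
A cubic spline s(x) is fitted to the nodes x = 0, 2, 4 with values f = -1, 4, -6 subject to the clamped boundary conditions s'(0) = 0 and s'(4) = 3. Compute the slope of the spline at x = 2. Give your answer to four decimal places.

-2.6250

With σ_i denoting the second derivative at x_i, h_i = 2, 2, and Δ_i = (y_(i+1) − y_i)/h_i = 5/2, -5:
  2·σ_0 + 8·σ_1 + 2·σ_2 = 6(Δ_1 - Δ_0) = -45
Clamped end conditions give two more equations: 2h_0·σ_0 + h_0·σ_1 = 6(Δ_0 - s'(0)) = 15 and h_1·σ_1 + 2h_1·σ_2 = 6(s'(4) - Δ_1) = 48.
Solving: σ_0 = 81/8, σ_1 = -51/4, σ_2 = 147/8.
On [2, 4], s'(x) = b_1 + 2c_1·(x - 2) + 3d_1·(x - 2)² with b_1 = Δ_1 - h_1(2σ_1 + σ_2)/6 = -21/8, c_1 = σ_1/2 = -51/8, d_1 = (σ_2 - σ_1)/(6h_1) = 83/32. So s'(2) = -21/8.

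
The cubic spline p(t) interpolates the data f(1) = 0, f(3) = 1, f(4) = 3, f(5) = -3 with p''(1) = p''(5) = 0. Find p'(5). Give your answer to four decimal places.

Put M_i = p'' at the i-th knot. Here h = (2, 1, 1) and Δ = (1/2, 2, -6), so the interior equations h_(i-1)·M_(i-1) + 2(h_(i-1)+h_i)·M_i + h_i·M_(i+1) = 6(Δ_i − Δ_(i-1)) read
  2·M_0 + 6·M_1 + 1·M_2 = 6(Δ_1 - Δ_0) = 9
  1·M_1 + 4·M_2 + 1·M_3 = 6(Δ_2 - Δ_1) = -48
Natural end conditions: M_0 = M_3 = 0.
Solving the tridiagonal system: M_0 = 0, M_1 = 84/23, M_2 = -297/23, M_3 = 0.
On [4, 5], p'(t) = b_2 + 2c_2·(t - 4) + 3d_2·(t - 4)² with b_2 = Δ_2 - h_2(2M_2 + M_3)/6 = -39/23, c_2 = M_2/2 = -297/46, d_2 = (M_3 - M_2)/(6h_2) = 99/46. So p'(5) = -375/46.

-8.1522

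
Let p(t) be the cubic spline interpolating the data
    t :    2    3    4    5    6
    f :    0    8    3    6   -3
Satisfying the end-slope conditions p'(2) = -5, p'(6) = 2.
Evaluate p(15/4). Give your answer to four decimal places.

With M_i denoting the second derivative at x_i, h_i = 1, 1, 1, 1, and Δ_i = (y_(i+1) − y_i)/h_i = 8, -5, 3, -9:
  1·M_0 + 4·M_1 + 1·M_2 = 6(Δ_1 - Δ_0) = -78
  1·M_1 + 4·M_2 + 1·M_3 = 6(Δ_2 - Δ_1) = 48
  1·M_2 + 4·M_3 + 1·M_4 = 6(Δ_3 - Δ_2) = -72
Clamped end conditions give two more equations: 2h_0·M_0 + h_0·M_1 = 6(Δ_0 - p'(2)) = 78 and h_3·M_3 + 2h_3·M_4 = 6(p'(6) - Δ_3) = 66.
Solving: M_0 = 845/14, M_1 = -299/7, M_2 = 65/2, M_3 = -275/7, M_4 = 737/14.
On [3, 4], p(t) = 8 + 107/28·(t - 3) - 299/14·(t - 3)² + 351/28·(t - 3)³.
With (t - 3) = 3/4: p(15/4) = 7421/1792.

4.1412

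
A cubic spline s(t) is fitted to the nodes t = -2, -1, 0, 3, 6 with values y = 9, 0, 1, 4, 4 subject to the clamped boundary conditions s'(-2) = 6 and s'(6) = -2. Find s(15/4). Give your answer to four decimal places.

4.3076

Put M_i = s'' at the i-th knot. Here h = (1, 1, 3, 3) and Δ = (-9, 1, 1, 0), so the interior equations h_(i-1)·M_(i-1) + 2(h_(i-1)+h_i)·M_i + h_i·M_(i+1) = 6(Δ_i − Δ_(i-1)) read
  1·M_0 + 4·M_1 + 1·M_2 = 6(Δ_1 - Δ_0) = 60
  1·M_1 + 8·M_2 + 3·M_3 = 6(Δ_2 - Δ_1) = 0
  3·M_2 + 12·M_3 + 3·M_4 = 6(Δ_3 - Δ_2) = -6
Clamped end conditions give two more equations: 2h_0·M_0 + h_0·M_1 = 6(Δ_0 - s'(-2)) = -90 and h_3·M_3 + 2h_3·M_4 = 6(s'(6) - Δ_3) = -12.
Hence M_0 = -485/8, M_1 = 125/4, M_2 = -35/8, M_3 = 5/4, M_4 = -21/8.
On [3, 6], s(t) = 4 + 1/16·(t - 3) + 5/8·(t - 3)² - 31/144·(t - 3)³.
With (t - 3) = 3/4: s(15/4) = 4411/1024.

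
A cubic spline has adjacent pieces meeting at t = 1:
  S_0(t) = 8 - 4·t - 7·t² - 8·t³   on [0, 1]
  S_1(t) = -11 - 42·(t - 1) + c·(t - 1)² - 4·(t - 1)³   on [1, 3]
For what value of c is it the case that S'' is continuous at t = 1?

S_0''(t) = -14 - 48·t, so S_0''(1) = -62. On the right, S_1''(1) = 2c, so c = -31.

-31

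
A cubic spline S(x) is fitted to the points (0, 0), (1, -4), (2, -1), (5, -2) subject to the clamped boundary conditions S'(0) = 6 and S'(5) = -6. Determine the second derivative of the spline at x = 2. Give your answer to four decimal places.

-3.7931

Write M_i for S''(x_i). With h_i = 1, 1, 3 and divided differences Δ_i = -4, 3, -1/3, the continuity of S' gives the tridiagonal system
  1·M_0 + 4·M_1 + 1·M_2 = 6(Δ_1 - Δ_0) = 42
  1·M_1 + 8·M_2 + 3·M_3 = 6(Δ_2 - Δ_1) = -20
Clamped end conditions give two more equations: 2h_0·M_0 + h_0·M_1 = 6(Δ_0 - S'(0)) = -60 and h_2·M_2 + 2h_2·M_3 = 6(S'(5) - Δ_2) = -34.
Hence M_0 = -1184/29, M_1 = 628/29, M_2 = -110/29, M_3 = -328/87.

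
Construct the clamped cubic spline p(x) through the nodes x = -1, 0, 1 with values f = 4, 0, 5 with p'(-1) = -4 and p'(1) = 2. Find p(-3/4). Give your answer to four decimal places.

2.7539

Put σ_i = p'' at the i-th knot. Here h = (1, 1) and Δ = (-4, 5), so the interior equations h_(i-1)·σ_(i-1) + 2(h_(i-1)+h_i)·σ_i + h_i·σ_(i+1) = 6(Δ_i − Δ_(i-1)) read
  1·σ_0 + 4·σ_1 + 1·σ_2 = 6(Δ_1 - Δ_0) = 54
Clamped end conditions give two more equations: 2h_0·σ_0 + h_0·σ_1 = 6(Δ_0 - p'(-1)) = 0 and h_1·σ_1 + 2h_1·σ_2 = 6(p'(1) - Δ_1) = -18.
Forward elimination and back-substitution give σ_0 = -21/2, σ_1 = 21, σ_2 = -39/2.
On [-1, 0], p(x) = 4 - 4·(x + 1) - 21/4·(x + 1)² + 21/4·(x + 1)³.
With (x + 1) = 1/4: p(-3/4) = 705/256.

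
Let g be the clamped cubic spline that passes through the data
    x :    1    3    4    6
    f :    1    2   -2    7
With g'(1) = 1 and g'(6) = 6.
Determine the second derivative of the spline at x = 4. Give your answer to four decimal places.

10.7500

With σ_i denoting the second derivative at x_i, h_i = 2, 1, 2, and Δ_i = (y_(i+1) − y_i)/h_i = 1/2, -4, 9/2:
  2·σ_0 + 6·σ_1 + 1·σ_2 = 6(Δ_1 - Δ_0) = -27
  1·σ_1 + 6·σ_2 + 2·σ_3 = 6(Δ_2 - Δ_1) = 51
Clamped end conditions give two more equations: 2h_0·σ_0 + h_0·σ_1 = 6(Δ_0 - g'(1)) = -3 and h_2·σ_2 + 2h_2·σ_3 = 6(g'(6) - Δ_2) = 9.
Solving the tridiagonal system: σ_0 = 23/8, σ_1 = -29/4, σ_2 = 43/4, σ_3 = -25/8.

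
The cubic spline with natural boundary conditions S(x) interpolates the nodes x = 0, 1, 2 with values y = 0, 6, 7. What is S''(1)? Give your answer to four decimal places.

Put m_i = S'' at the i-th knot. Here h = (1, 1) and Δ = (6, 1), so the interior equations h_(i-1)·m_(i-1) + 2(h_(i-1)+h_i)·m_i + h_i·m_(i+1) = 6(Δ_i − Δ_(i-1)) read
  1·m_0 + 4·m_1 + 1·m_2 = 6(Δ_1 - Δ_0) = -30
Natural end conditions: m_0 = m_2 = 0.
Forward elimination and back-substitution give m_0 = 0, m_1 = -15/2, m_2 = 0.

-7.5000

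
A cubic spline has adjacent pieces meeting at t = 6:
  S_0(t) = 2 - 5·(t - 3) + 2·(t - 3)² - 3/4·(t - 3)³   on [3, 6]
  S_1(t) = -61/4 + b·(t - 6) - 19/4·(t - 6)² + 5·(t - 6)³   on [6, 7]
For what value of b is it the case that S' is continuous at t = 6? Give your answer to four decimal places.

S_0'(t) = -5 + 4·(t - 3) - 9/4·(t - 3)², so S_0'(6) = -53/4. On the right, S_1'(6) = b, so b = -53/4.

-13.2500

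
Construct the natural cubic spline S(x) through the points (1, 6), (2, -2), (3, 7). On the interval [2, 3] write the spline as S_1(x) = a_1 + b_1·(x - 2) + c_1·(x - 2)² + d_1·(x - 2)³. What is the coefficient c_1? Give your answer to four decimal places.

12.7500

With M_i denoting the second derivative at x_i, h_i = 1, 1, and Δ_i = (y_(i+1) − y_i)/h_i = -8, 9:
  1·M_0 + 4·M_1 + 1·M_2 = 6(Δ_1 - Δ_0) = 102
Natural end conditions: M_0 = M_2 = 0.
Solving: M_0 = 0, M_1 = 51/2, M_2 = 0.
On [2, 3], with S_1(x) = a_1 + b_1·(x - 2) + c_1·(x - 2)² + d_1·(x - 2)³: c_1 = M_1/2 = 51/4, d_1 = (M_2 - M_1)/(6h_1) = -17/4, b_1 = Δ_1 - h_1(2M_1 + M_2)/6 = 1/2.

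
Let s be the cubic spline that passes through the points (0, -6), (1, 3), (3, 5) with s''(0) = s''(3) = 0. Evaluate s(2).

6

Put m_i = s'' at the i-th knot. Here h = (1, 2) and Δ = (9, 1), so the interior equations h_(i-1)·m_(i-1) + 2(h_(i-1)+h_i)·m_i + h_i·m_(i+1) = 6(Δ_i − Δ_(i-1)) read
  1·m_0 + 6·m_1 + 2·m_2 = 6(Δ_1 - Δ_0) = -48
Natural end conditions: m_0 = m_2 = 0.
Hence m_0 = 0, m_1 = -8, m_2 = 0.
On [1, 3], s(t) = 3 + 19/3·(t - 1) - 4·(t - 1)² + 2/3·(t - 1)³.
With (t - 1) = 1: s(2) = 6.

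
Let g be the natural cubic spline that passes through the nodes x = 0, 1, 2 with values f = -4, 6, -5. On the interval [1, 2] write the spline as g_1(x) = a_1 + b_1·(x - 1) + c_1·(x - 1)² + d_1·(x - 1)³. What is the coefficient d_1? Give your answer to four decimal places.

5.2500

With M_i denoting the second derivative at x_i, h_i = 1, 1, and Δ_i = (y_(i+1) − y_i)/h_i = 10, -11:
  1·M_0 + 4·M_1 + 1·M_2 = 6(Δ_1 - Δ_0) = -126
Natural end conditions: M_0 = M_2 = 0.
Forward elimination and back-substitution give M_0 = 0, M_1 = -63/2, M_2 = 0.
On [1, 2], with g_1(x) = a_1 + b_1·(x - 1) + c_1·(x - 1)² + d_1·(x - 1)³: c_1 = M_1/2 = -63/4, d_1 = (M_2 - M_1)/(6h_1) = 21/4, b_1 = Δ_1 - h_1(2M_1 + M_2)/6 = -1/2.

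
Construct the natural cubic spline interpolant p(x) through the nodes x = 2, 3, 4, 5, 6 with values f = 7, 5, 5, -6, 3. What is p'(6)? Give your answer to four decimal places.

Put m_i = p'' at the i-th knot. Here h = (1, 1, 1, 1) and Δ = (-2, 0, -11, 9), so the interior equations h_(i-1)·m_(i-1) + 2(h_(i-1)+h_i)·m_i + h_i·m_(i+1) = 6(Δ_i − Δ_(i-1)) read
  1·m_0 + 4·m_1 + 1·m_2 = 6(Δ_1 - Δ_0) = 12
  1·m_1 + 4·m_2 + 1·m_3 = 6(Δ_2 - Δ_1) = -66
  1·m_2 + 4·m_3 + 1·m_4 = 6(Δ_3 - Δ_2) = 120
Natural end conditions: m_0 = m_4 = 0.
Hence m_0 = 0, m_1 = 141/14, m_2 = -198/7, m_3 = 519/14, m_4 = 0.
On [5, 6], p'(x) = b_3 + 2c_3·(x - 5) + 3d_3·(x - 5)² with b_3 = Δ_3 - h_3(2m_3 + m_4)/6 = -47/14, c_3 = m_3/2 = 519/28, d_3 = (m_4 - m_3)/(6h_3) = -173/28. So p'(6) = 425/28.

15.1786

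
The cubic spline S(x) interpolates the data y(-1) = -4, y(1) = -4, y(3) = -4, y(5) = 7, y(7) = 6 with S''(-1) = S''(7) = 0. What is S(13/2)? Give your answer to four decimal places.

With M_i denoting the second derivative at x_i, h_i = 2, 2, 2, 2, and Δ_i = (y_(i+1) − y_i)/h_i = 0, 0, 11/2, -1/2:
  2·M_0 + 8·M_1 + 2·M_2 = 6(Δ_1 - Δ_0) = 0
  2·M_1 + 8·M_2 + 2·M_3 = 6(Δ_2 - Δ_1) = 33
  2·M_2 + 8·M_3 + 2·M_4 = 6(Δ_3 - Δ_2) = -36
Natural end conditions: M_0 = M_4 = 0.
Solving: M_0 = 0, M_1 = -3/2, M_2 = 6, M_3 = -6, M_4 = 0.
On [5, 7], S(x) = 7 + 7/2·(x - 5) - 3·(x - 5)² + 1/2·(x - 5)³.
With (x - 5) = 3/2: S(13/2) = 115/16.

7.1875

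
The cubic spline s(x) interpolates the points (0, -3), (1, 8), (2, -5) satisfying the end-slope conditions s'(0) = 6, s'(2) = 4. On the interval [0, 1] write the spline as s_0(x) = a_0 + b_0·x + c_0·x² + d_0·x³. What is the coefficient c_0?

25

Put m_i = s'' at the i-th knot. Here h = (1, 1) and Δ = (11, -13), so the interior equations h_(i-1)·m_(i-1) + 2(h_(i-1)+h_i)·m_i + h_i·m_(i+1) = 6(Δ_i − Δ_(i-1)) read
  1·m_0 + 4·m_1 + 1·m_2 = 6(Δ_1 - Δ_0) = -144
Clamped end conditions give two more equations: 2h_0·m_0 + h_0·m_1 = 6(Δ_0 - s'(0)) = 30 and h_1·m_1 + 2h_1·m_2 = 6(s'(2) - Δ_1) = 102.
Solving the tridiagonal system: m_0 = 50, m_1 = -70, m_2 = 86.
On [0, 1], with s_0(x) = a_0 + b_0·x + c_0·x² + d_0·x³: c_0 = m_0/2 = 25, d_0 = (m_1 - m_0)/(6h_0) = -20, b_0 = Δ_0 - h_0(2m_0 + m_1)/6 = 6.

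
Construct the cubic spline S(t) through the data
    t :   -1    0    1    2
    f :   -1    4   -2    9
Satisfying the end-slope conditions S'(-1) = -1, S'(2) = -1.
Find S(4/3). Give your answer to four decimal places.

1.5778

Let M_i = S''(x_i). Step sizes h_i = 1, 1, 1; slopes of the chords Δ_i = (y_(i+1) - y_i)/h_i = 5, -6, 11.
  1·M_0 + 4·M_1 + 1·M_2 = 6(Δ_1 - Δ_0) = -66
  1·M_1 + 4·M_2 + 1·M_3 = 6(Δ_2 - Δ_1) = 102
Clamped end conditions give two more equations: 2h_0·M_0 + h_0·M_1 = 6(Δ_0 - S'(-1)) = 36 and h_2·M_2 + 2h_2·M_3 = 6(S'(2) - Δ_2) = -72.
Solving: M_0 = 186/5, M_1 = -192/5, M_2 = 252/5, M_3 = -306/5.
On [1, 2], S(t) = -2 + 22/5·(t - 1) + 126/5·(t - 1)² - 93/5·(t - 1)³.
With (t - 1) = 1/3: S(4/3) = 71/45.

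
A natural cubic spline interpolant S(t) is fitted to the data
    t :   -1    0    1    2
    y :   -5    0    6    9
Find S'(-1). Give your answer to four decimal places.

Let m_i = S''(x_i). Step sizes h_i = 1, 1, 1; slopes of the chords Δ_i = (y_(i+1) - y_i)/h_i = 5, 6, 3.
  1·m_0 + 4·m_1 + 1·m_2 = 6(Δ_1 - Δ_0) = 6
  1·m_1 + 4·m_2 + 1·m_3 = 6(Δ_2 - Δ_1) = -18
Natural end conditions: m_0 = m_3 = 0.
Solving the tridiagonal system: m_0 = 0, m_1 = 14/5, m_2 = -26/5, m_3 = 0.
On [-1, 0], S'(t) = b_0 + 2c_0·(t + 1) + 3d_0·(t + 1)² with b_0 = Δ_0 - h_0(2m_0 + m_1)/6 = 68/15, c_0 = m_0/2 = 0, d_0 = (m_1 - m_0)/(6h_0) = 7/15. So S'(-1) = 68/15.

4.5333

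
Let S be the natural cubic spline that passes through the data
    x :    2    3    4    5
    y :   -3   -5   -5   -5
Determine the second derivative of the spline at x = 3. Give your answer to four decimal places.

3.2000

With σ_i denoting the second derivative at x_i, h_i = 1, 1, 1, and Δ_i = (y_(i+1) − y_i)/h_i = -2, 0, 0:
  1·σ_0 + 4·σ_1 + 1·σ_2 = 6(Δ_1 - Δ_0) = 12
  1·σ_1 + 4·σ_2 + 1·σ_3 = 6(Δ_2 - Δ_1) = 0
Natural end conditions: σ_0 = σ_3 = 0.
Forward elimination and back-substitution give σ_0 = 0, σ_1 = 16/5, σ_2 = -4/5, σ_3 = 0.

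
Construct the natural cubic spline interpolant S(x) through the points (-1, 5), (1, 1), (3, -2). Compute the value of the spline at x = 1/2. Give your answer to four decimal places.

Write σ_i for S''(x_i). With h_i = 2, 2 and divided differences Δ_i = -2, -3/2, the continuity of S' gives the tridiagonal system
  2·σ_0 + 8·σ_1 + 2·σ_2 = 6(Δ_1 - Δ_0) = 3
Natural end conditions: σ_0 = σ_2 = 0.
Hence σ_0 = 0, σ_1 = 3/8, σ_2 = 0.
On [-1, 1], S(x) = 5 - 17/8·(x + 1) + 0·(x + 1)² + 1/32·(x + 1)³.
With (x + 1) = 3/2: S(1/2) = 491/256.

1.9180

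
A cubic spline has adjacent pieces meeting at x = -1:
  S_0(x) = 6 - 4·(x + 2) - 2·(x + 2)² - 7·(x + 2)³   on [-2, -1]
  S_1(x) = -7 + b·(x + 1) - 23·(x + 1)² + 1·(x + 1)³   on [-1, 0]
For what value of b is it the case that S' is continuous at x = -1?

-29

S_0'(x) = -4 - 4·(x + 2) - 21·(x + 2)², so S_0'(-1) = -29. On the right, S_1'(-1) = b, so b = -29.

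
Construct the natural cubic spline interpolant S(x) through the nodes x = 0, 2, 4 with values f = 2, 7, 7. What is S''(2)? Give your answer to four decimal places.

With σ_i denoting the second derivative at x_i, h_i = 2, 2, and Δ_i = (y_(i+1) − y_i)/h_i = 5/2, 0:
  2·σ_0 + 8·σ_1 + 2·σ_2 = 6(Δ_1 - Δ_0) = -15
Natural end conditions: σ_0 = σ_2 = 0.
Forward elimination and back-substitution give σ_0 = 0, σ_1 = -15/8, σ_2 = 0.

-1.8750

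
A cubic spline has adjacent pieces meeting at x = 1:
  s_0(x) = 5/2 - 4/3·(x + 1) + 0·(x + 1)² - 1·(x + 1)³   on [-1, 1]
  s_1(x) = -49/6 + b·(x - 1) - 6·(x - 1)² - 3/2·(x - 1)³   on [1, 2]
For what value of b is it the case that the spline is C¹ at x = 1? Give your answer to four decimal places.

-13.3333

s_0'(x) = -4/3 + 0·(x + 1) - 3·(x + 1)², so s_0'(1) = -40/3. On the right, s_1'(1) = b, so b = -40/3.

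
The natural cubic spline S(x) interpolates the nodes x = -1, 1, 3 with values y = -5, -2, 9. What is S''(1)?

Write M_i for S''(x_i). With h_i = 2, 2 and divided differences Δ_i = 3/2, 11/2, the continuity of S' gives the tridiagonal system
  2·M_0 + 8·M_1 + 2·M_2 = 6(Δ_1 - Δ_0) = 24
Natural end conditions: M_0 = M_2 = 0.
Solving: M_0 = 0, M_1 = 3, M_2 = 0.

3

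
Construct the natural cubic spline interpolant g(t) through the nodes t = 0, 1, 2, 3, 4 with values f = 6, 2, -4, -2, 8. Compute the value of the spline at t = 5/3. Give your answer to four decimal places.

-2.4021

Let m_i = g''(x_i). Step sizes h_i = 1, 1, 1, 1; slopes of the chords Δ_i = (y_(i+1) - y_i)/h_i = -4, -6, 2, 10.
  1·m_0 + 4·m_1 + 1·m_2 = 6(Δ_1 - Δ_0) = -12
  1·m_1 + 4·m_2 + 1·m_3 = 6(Δ_2 - Δ_1) = 48
  1·m_2 + 4·m_3 + 1·m_4 = 6(Δ_3 - Δ_2) = 48
Natural end conditions: m_0 = m_4 = 0.
Forward elimination and back-substitution give m_0 = 0, m_1 = -81/14, m_2 = 78/7, m_3 = 129/14, m_4 = 0.
On [1, 2], g(t) = 2 - 83/14·(t - 1) - 81/28·(t - 1)² + 79/28·(t - 1)³.
With (t - 1) = 2/3: g(5/3) = -454/189.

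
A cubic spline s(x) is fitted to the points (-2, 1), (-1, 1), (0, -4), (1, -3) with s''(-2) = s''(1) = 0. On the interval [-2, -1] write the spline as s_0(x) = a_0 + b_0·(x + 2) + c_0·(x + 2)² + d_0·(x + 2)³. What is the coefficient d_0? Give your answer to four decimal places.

Let m_i = s''(x_i). Step sizes h_i = 1, 1, 1; slopes of the chords Δ_i = (y_(i+1) - y_i)/h_i = 0, -5, 1.
  1·m_0 + 4·m_1 + 1·m_2 = 6(Δ_1 - Δ_0) = -30
  1·m_1 + 4·m_2 + 1·m_3 = 6(Δ_2 - Δ_1) = 36
Natural end conditions: m_0 = m_3 = 0.
Solving the tridiagonal system: m_0 = 0, m_1 = -52/5, m_2 = 58/5, m_3 = 0.
On [-2, -1], with s_0(x) = a_0 + b_0·(x + 2) + c_0·(x + 2)² + d_0·(x + 2)³: c_0 = m_0/2 = 0, d_0 = (m_1 - m_0)/(6h_0) = -26/15, b_0 = Δ_0 - h_0(2m_0 + m_1)/6 = 26/15.

-1.7333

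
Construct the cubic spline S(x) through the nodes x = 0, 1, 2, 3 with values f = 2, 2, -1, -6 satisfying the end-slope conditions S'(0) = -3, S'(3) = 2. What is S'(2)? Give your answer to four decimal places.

Let M_i = S''(x_i). Step sizes h_i = 1, 1, 1; slopes of the chords Δ_i = (y_(i+1) - y_i)/h_i = 0, -3, -5.
  1·M_0 + 4·M_1 + 1·M_2 = 6(Δ_1 - Δ_0) = -18
  1·M_1 + 4·M_2 + 1·M_3 = 6(Δ_2 - Δ_1) = -12
Clamped end conditions give two more equations: 2h_0·M_0 + h_0·M_1 = 6(Δ_0 - S'(0)) = 18 and h_2·M_2 + 2h_2·M_3 = 6(S'(3) - Δ_2) = 42.
Forward elimination and back-substitution give M_0 = 176/15, M_1 = -82/15, M_2 = -118/15, M_3 = 374/15.
On [2, 3], S'(x) = b_2 + 2c_2·(x - 2) + 3d_2·(x - 2)² with b_2 = Δ_2 - h_2(2M_2 + M_3)/6 = -98/15, c_2 = M_2/2 = -59/15, d_2 = (M_3 - M_2)/(6h_2) = 82/15. So S'(2) = -98/15.

-6.5333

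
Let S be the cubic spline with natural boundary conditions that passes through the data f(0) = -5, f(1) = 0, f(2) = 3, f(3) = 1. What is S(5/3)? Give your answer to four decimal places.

Let M_i = S''(x_i). Step sizes h_i = 1, 1, 1; slopes of the chords Δ_i = (y_(i+1) - y_i)/h_i = 5, 3, -2.
  1·M_0 + 4·M_1 + 1·M_2 = 6(Δ_1 - Δ_0) = -12
  1·M_1 + 4·M_2 + 1·M_3 = 6(Δ_2 - Δ_1) = -30
Natural end conditions: M_0 = M_3 = 0.
Hence M_0 = 0, M_1 = -6/5, M_2 = -36/5, M_3 = 0.
On [1, 2], S(x) = 0 + 23/5·(x - 1) - 3/5·(x - 1)² - 1·(x - 1)³.
With (x - 1) = 2/3: S(5/3) = 338/135.

2.5037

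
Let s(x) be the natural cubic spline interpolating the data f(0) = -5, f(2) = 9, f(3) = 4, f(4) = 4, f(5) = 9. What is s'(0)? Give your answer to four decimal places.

11.5349

Let M_i = s''(x_i). Step sizes h_i = 2, 1, 1, 1; slopes of the chords Δ_i = (y_(i+1) - y_i)/h_i = 7, -5, 0, 5.
  2·M_0 + 6·M_1 + 1·M_2 = 6(Δ_1 - Δ_0) = -72
  1·M_1 + 4·M_2 + 1·M_3 = 6(Δ_2 - Δ_1) = 30
  1·M_2 + 4·M_3 + 1·M_4 = 6(Δ_3 - Δ_2) = 30
Natural end conditions: M_0 = M_4 = 0.
Forward elimination and back-substitution give M_0 = 0, M_1 = -585/43, M_2 = 414/43, M_3 = 219/43, M_4 = 0.
On [0, 2], s'(x) = b_0 + 2c_0·x + 3d_0·x² with b_0 = Δ_0 - h_0(2M_0 + M_1)/6 = 496/43, c_0 = M_0/2 = 0, d_0 = (M_1 - M_0)/(6h_0) = -195/172. So s'(0) = 496/43.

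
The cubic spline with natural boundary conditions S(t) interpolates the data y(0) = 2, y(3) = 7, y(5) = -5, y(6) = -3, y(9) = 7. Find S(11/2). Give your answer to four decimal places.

With σ_i denoting the second derivative at x_i, h_i = 3, 2, 1, 3, and Δ_i = (y_(i+1) − y_i)/h_i = 5/3, -6, 2, 10/3:
  3·σ_0 + 10·σ_1 + 2·σ_2 = 6(Δ_1 - Δ_0) = -46
  2·σ_1 + 6·σ_2 + 1·σ_3 = 6(Δ_2 - Δ_1) = 48
  1·σ_2 + 8·σ_3 + 3·σ_4 = 6(Δ_3 - Δ_2) = 8
Natural end conditions: σ_0 = σ_4 = 0.
Solving the tridiagonal system: σ_0 = 0, σ_1 = -1457/219, σ_2 = 2248/219, σ_3 = -62/219, σ_4 = 0.
On [5, 6], S(t) = -5 - 301/219·(t - 5) + 1124/219·(t - 5)² - 385/219·(t - 5)³.
With (t - 5) = 1/2: S(11/2) = -8101/1752.

-4.6239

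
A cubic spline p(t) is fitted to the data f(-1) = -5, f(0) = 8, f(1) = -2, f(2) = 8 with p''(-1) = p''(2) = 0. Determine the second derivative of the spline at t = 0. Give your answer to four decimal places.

-44.8000

Let σ_i = p''(x_i). Step sizes h_i = 1, 1, 1; slopes of the chords Δ_i = (y_(i+1) - y_i)/h_i = 13, -10, 10.
  1·σ_0 + 4·σ_1 + 1·σ_2 = 6(Δ_1 - Δ_0) = -138
  1·σ_1 + 4·σ_2 + 1·σ_3 = 6(Δ_2 - Δ_1) = 120
Natural end conditions: σ_0 = σ_3 = 0.
Solving the tridiagonal system: σ_0 = 0, σ_1 = -224/5, σ_2 = 206/5, σ_3 = 0.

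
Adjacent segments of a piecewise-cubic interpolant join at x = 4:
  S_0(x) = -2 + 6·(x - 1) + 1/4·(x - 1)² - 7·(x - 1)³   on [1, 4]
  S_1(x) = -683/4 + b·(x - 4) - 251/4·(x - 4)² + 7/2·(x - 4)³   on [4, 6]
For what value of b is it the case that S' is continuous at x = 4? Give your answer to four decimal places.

S_0'(x) = 6 + 1/2·(x - 1) - 21·(x - 1)², so S_0'(4) = -363/2. On the right, S_1'(4) = b, so b = -363/2.

-181.5000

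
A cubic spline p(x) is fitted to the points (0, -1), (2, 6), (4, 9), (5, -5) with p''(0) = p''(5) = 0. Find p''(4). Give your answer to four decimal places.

Put M_i = p'' at the i-th knot. Here h = (2, 2, 1) and Δ = (7/2, 3/2, -14), so the interior equations h_(i-1)·M_(i-1) + 2(h_(i-1)+h_i)·M_i + h_i·M_(i+1) = 6(Δ_i − Δ_(i-1)) read
  2·M_0 + 8·M_1 + 2·M_2 = 6(Δ_1 - Δ_0) = -12
  2·M_1 + 6·M_2 + 1·M_3 = 6(Δ_2 - Δ_1) = -93
Natural end conditions: M_0 = M_3 = 0.
Solving the tridiagonal system: M_0 = 0, M_1 = 57/22, M_2 = -180/11, M_3 = 0.

-16.3636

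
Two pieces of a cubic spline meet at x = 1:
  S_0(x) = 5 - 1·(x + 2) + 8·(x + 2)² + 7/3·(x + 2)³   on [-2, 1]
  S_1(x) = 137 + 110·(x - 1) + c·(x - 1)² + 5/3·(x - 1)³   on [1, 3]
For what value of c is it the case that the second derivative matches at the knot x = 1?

29

S_0''(x) = 16 + 14·(x + 2), so S_0''(1) = 58. On the right, S_1''(1) = 2c, so c = 29.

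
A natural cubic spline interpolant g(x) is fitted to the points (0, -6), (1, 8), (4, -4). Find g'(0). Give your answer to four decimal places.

16.2500

Let σ_i = g''(x_i). Step sizes h_i = 1, 3; slopes of the chords Δ_i = (y_(i+1) - y_i)/h_i = 14, -4.
  1·σ_0 + 8·σ_1 + 3·σ_2 = 6(Δ_1 - Δ_0) = -108
Natural end conditions: σ_0 = σ_2 = 0.
Forward elimination and back-substitution give σ_0 = 0, σ_1 = -27/2, σ_2 = 0.
On [0, 1], g'(x) = b_0 + 2c_0·x + 3d_0·x² with b_0 = Δ_0 - h_0(2σ_0 + σ_1)/6 = 65/4, c_0 = σ_0/2 = 0, d_0 = (σ_1 - σ_0)/(6h_0) = -9/4. So g'(0) = 65/4.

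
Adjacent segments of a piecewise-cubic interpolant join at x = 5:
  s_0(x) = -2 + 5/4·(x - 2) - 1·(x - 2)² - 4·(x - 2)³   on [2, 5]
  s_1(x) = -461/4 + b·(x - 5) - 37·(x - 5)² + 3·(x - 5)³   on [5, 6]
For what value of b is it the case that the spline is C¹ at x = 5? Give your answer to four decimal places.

-112.7500

s_0'(x) = 5/4 - 2·(x - 2) - 12·(x - 2)², so s_0'(5) = -451/4. On the right, s_1'(5) = b, so b = -451/4.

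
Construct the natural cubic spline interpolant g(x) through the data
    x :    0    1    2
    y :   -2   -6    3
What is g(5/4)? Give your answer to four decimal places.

-4.8164

Put M_i = g'' at the i-th knot. Here h = (1, 1) and Δ = (-4, 9), so the interior equations h_(i-1)·M_(i-1) + 2(h_(i-1)+h_i)·M_i + h_i·M_(i+1) = 6(Δ_i − Δ_(i-1)) read
  1·M_0 + 4·M_1 + 1·M_2 = 6(Δ_1 - Δ_0) = 78
Natural end conditions: M_0 = M_2 = 0.
Hence M_0 = 0, M_1 = 39/2, M_2 = 0.
On [1, 2], g(x) = -6 + 5/2·(x - 1) + 39/4·(x - 1)² - 13/4·(x - 1)³.
With (x - 1) = 1/4: g(5/4) = -1233/256.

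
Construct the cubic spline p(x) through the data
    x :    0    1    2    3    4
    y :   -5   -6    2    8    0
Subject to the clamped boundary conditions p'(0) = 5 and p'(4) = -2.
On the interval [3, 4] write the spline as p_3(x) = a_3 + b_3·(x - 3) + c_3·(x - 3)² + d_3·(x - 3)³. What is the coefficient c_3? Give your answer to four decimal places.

-14.4286

Write m_i for p''(x_i). With h_i = 1, 1, 1, 1 and divided differences Δ_i = -1, 8, 6, -8, the continuity of p' gives the tridiagonal system
  1·m_0 + 4·m_1 + 1·m_2 = 6(Δ_1 - Δ_0) = 54
  1·m_1 + 4·m_2 + 1·m_3 = 6(Δ_2 - Δ_1) = -12
  1·m_2 + 4·m_3 + 1·m_4 = 6(Δ_3 - Δ_2) = -84
Clamped end conditions give two more equations: 2h_0·m_0 + h_0·m_1 = 6(Δ_0 - p'(0)) = -36 and h_3·m_3 + 2h_3·m_4 = 6(p'(4) - Δ_3) = 36.
Solving: m_0 = -199/7, m_1 = 146/7, m_2 = -1, m_3 = -202/7, m_4 = 227/7.
On [3, 4], with p_3(x) = a_3 + b_3·(x - 3) + c_3·(x - 3)² + d_3·(x - 3)³: c_3 = m_3/2 = -101/7, d_3 = (m_4 - m_3)/(6h_3) = 143/14, b_3 = Δ_3 - h_3(2m_3 + m_4)/6 = -53/14.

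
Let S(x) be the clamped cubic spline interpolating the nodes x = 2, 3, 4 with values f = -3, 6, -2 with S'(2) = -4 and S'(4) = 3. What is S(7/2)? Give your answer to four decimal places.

1.7500

Let m_i = S''(x_i). Step sizes h_i = 1, 1; slopes of the chords Δ_i = (y_(i+1) - y_i)/h_i = 9, -8.
  1·m_0 + 4·m_1 + 1·m_2 = 6(Δ_1 - Δ_0) = -102
Clamped end conditions give two more equations: 2h_0·m_0 + h_0·m_1 = 6(Δ_0 - S'(2)) = 78 and h_1·m_1 + 2h_1·m_2 = 6(S'(4) - Δ_1) = 66.
Solving the tridiagonal system: m_0 = 68, m_1 = -58, m_2 = 62.
On [3, 4], S(x) = 6 + 1·(x - 3) - 29·(x - 3)² + 20·(x - 3)³.
With (x - 3) = 1/2: S(7/2) = 7/4.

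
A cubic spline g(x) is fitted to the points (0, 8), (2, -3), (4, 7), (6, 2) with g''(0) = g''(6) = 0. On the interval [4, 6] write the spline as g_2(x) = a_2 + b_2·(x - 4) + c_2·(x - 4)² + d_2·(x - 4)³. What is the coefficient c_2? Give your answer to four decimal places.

-4.0500

Put m_i = g'' at the i-th knot. Here h = (2, 2, 2) and Δ = (-11/2, 5, -5/2), so the interior equations h_(i-1)·m_(i-1) + 2(h_(i-1)+h_i)·m_i + h_i·m_(i+1) = 6(Δ_i − Δ_(i-1)) read
  2·m_0 + 8·m_1 + 2·m_2 = 6(Δ_1 - Δ_0) = 63
  2·m_1 + 8·m_2 + 2·m_3 = 6(Δ_2 - Δ_1) = -45
Natural end conditions: m_0 = m_3 = 0.
Solving: m_0 = 0, m_1 = 99/10, m_2 = -81/10, m_3 = 0.
On [4, 6], with g_2(x) = a_2 + b_2·(x - 4) + c_2·(x - 4)² + d_2·(x - 4)³: c_2 = m_2/2 = -81/20, d_2 = (m_3 - m_2)/(6h_2) = 27/40, b_2 = Δ_2 - h_2(2m_2 + m_3)/6 = 29/10.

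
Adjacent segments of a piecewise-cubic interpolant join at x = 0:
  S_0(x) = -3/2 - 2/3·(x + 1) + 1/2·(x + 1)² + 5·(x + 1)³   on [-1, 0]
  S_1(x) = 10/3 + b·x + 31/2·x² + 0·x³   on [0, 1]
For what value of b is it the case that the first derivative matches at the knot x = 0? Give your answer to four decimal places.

15.3333

S_0'(x) = -2/3 + 1·(x + 1) + 15·(x + 1)², so S_0'(0) = 46/3. On the right, S_1'(0) = b, so b = 46/3.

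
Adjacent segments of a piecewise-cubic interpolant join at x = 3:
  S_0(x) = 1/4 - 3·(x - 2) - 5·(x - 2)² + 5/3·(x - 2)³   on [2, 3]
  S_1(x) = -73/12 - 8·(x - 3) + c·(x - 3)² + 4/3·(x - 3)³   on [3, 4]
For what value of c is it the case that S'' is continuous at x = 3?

S_0''(x) = -10 + 10·(x - 2), so S_0''(3) = 0. On the right, S_1''(3) = 2c, so c = 0.

0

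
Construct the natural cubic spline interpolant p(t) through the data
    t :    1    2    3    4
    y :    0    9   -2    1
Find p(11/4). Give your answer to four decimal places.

Let σ_i = p''(x_i). Step sizes h_i = 1, 1, 1; slopes of the chords Δ_i = (y_(i+1) - y_i)/h_i = 9, -11, 3.
  1·σ_0 + 4·σ_1 + 1·σ_2 = 6(Δ_1 - Δ_0) = -120
  1·σ_1 + 4·σ_2 + 1·σ_3 = 6(Δ_2 - Δ_1) = 84
Natural end conditions: σ_0 = σ_3 = 0.
Hence σ_0 = 0, σ_1 = -188/5, σ_2 = 152/5, σ_3 = 0.
On [2, 3], p(t) = 9 - 53/15·(t - 2) - 94/5·(t - 2)² + 34/3·(t - 2)³.
With (t - 2) = 3/4: p(11/4) = 89/160.

0.5563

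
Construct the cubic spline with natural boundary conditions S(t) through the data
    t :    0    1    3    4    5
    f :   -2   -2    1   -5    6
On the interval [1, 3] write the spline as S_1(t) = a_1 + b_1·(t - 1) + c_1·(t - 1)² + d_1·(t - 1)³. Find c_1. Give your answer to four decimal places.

Write M_i for S''(x_i). With h_i = 1, 2, 1, 1 and divided differences Δ_i = 0, 3/2, -6, 11, the continuity of S' gives the tridiagonal system
  1·M_0 + 6·M_1 + 2·M_2 = 6(Δ_1 - Δ_0) = 9
  2·M_1 + 6·M_2 + 1·M_3 = 6(Δ_2 - Δ_1) = -45
  1·M_2 + 4·M_3 + 1·M_4 = 6(Δ_3 - Δ_2) = 102
Natural end conditions: M_0 = M_4 = 0.
Solving the tridiagonal system: M_0 = 0, M_1 = 771/122, M_2 = -882/61, M_3 = 1776/61, M_4 = 0.
On [1, 3], with S_1(t) = a_1 + b_1·(t - 1) + c_1·(t - 1)² + d_1·(t - 1)³: c_1 = M_1/2 = 771/244, d_1 = (M_2 - M_1)/(6h_1) = -845/488, b_1 = Δ_1 - h_1(2M_1 + M_2)/6 = 257/122.

3.1598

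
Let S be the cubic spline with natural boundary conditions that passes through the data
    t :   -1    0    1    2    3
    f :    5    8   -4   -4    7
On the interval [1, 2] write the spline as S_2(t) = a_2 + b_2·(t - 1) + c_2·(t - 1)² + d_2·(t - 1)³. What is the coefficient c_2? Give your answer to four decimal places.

Write σ_i for S''(x_i). With h_i = 1, 1, 1, 1 and divided differences Δ_i = 3, -12, 0, 11, the continuity of S' gives the tridiagonal system
  1·σ_0 + 4·σ_1 + 1·σ_2 = 6(Δ_1 - Δ_0) = -90
  1·σ_1 + 4·σ_2 + 1·σ_3 = 6(Δ_2 - Δ_1) = 72
  1·σ_2 + 4·σ_3 + 1·σ_4 = 6(Δ_3 - Δ_2) = 66
Natural end conditions: σ_0 = σ_4 = 0.
Solving the tridiagonal system: σ_0 = 0, σ_1 = -393/14, σ_2 = 156/7, σ_3 = 153/14, σ_4 = 0.
On [1, 2], with S_2(t) = a_2 + b_2·(t - 1) + c_2·(t - 1)² + d_2·(t - 1)³: c_2 = σ_2/2 = 78/7, d_2 = (σ_3 - σ_2)/(6h_2) = -53/28, b_2 = Δ_2 - h_2(2σ_2 + σ_3)/6 = -37/4.

11.1429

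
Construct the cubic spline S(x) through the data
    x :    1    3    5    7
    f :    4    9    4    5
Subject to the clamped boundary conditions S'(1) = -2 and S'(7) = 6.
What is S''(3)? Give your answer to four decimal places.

With M_i denoting the second derivative at x_i, h_i = 2, 2, 2, and Δ_i = (y_(i+1) − y_i)/h_i = 5/2, -5/2, 1/2:
  2·M_0 + 8·M_1 + 2·M_2 = 6(Δ_1 - Δ_0) = -30
  2·M_1 + 8·M_2 + 2·M_3 = 6(Δ_2 - Δ_1) = 18
Clamped end conditions give two more equations: 2h_0·M_0 + h_0·M_1 = 6(Δ_0 - S'(1)) = 27 and h_2·M_2 + 2h_2·M_3 = 6(S'(7) - Δ_2) = 33.
Forward elimination and back-substitution give M_0 = 61/6, M_1 = -41/6, M_2 = 13/6, M_3 = 43/6.

-6.8333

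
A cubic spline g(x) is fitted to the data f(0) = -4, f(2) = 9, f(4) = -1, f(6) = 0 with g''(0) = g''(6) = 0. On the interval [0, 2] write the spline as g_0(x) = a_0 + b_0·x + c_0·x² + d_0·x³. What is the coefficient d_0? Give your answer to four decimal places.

-0.8583

Put m_i = g'' at the i-th knot. Here h = (2, 2, 2) and Δ = (13/2, -5, 1/2), so the interior equations h_(i-1)·m_(i-1) + 2(h_(i-1)+h_i)·m_i + h_i·m_(i+1) = 6(Δ_i − Δ_(i-1)) read
  2·m_0 + 8·m_1 + 2·m_2 = 6(Δ_1 - Δ_0) = -69
  2·m_1 + 8·m_2 + 2·m_3 = 6(Δ_2 - Δ_1) = 33
Natural end conditions: m_0 = m_3 = 0.
Forward elimination and back-substitution give m_0 = 0, m_1 = -103/10, m_2 = 67/10, m_3 = 0.
On [0, 2], with g_0(x) = a_0 + b_0·x + c_0·x² + d_0·x³: c_0 = m_0/2 = 0, d_0 = (m_1 - m_0)/(6h_0) = -103/120, b_0 = Δ_0 - h_0(2m_0 + m_1)/6 = 149/15.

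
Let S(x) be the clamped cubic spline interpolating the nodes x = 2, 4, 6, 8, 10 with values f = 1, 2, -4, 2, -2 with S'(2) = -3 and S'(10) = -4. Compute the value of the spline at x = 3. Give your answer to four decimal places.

1.0201

With σ_i denoting the second derivative at x_i, h_i = 2, 2, 2, 2, and Δ_i = (y_(i+1) − y_i)/h_i = 1/2, -3, 3, -2:
  2·σ_0 + 8·σ_1 + 2·σ_2 = 6(Δ_1 - Δ_0) = -21
  2·σ_1 + 8·σ_2 + 2·σ_3 = 6(Δ_2 - Δ_1) = 36
  2·σ_2 + 8·σ_3 + 2·σ_4 = 6(Δ_3 - Δ_2) = -30
Clamped end conditions give two more equations: 2h_0·σ_0 + h_0·σ_1 = 6(Δ_0 - S'(2)) = 21 and h_3·σ_3 + 2h_3·σ_4 = 6(S'(10) - Δ_3) = -12.
Forward elimination and back-substitution give σ_0 = 961/112, σ_1 = -373/56, σ_2 = 121/16, σ_3 = -313/56, σ_4 = -23/112.
On [2, 4], S(x) = 1 - 3·(x - 2) + 961/224·(x - 2)² - 569/448·(x - 2)³.
With (x - 2) = 1: S(3) = 457/448.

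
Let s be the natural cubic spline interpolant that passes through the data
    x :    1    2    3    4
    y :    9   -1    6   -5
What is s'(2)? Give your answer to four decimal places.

Put M_i = s'' at the i-th knot. Here h = (1, 1, 1) and Δ = (-10, 7, -11), so the interior equations h_(i-1)·M_(i-1) + 2(h_(i-1)+h_i)·M_i + h_i·M_(i+1) = 6(Δ_i − Δ_(i-1)) read
  1·M_0 + 4·M_1 + 1·M_2 = 6(Δ_1 - Δ_0) = 102
  1·M_1 + 4·M_2 + 1·M_3 = 6(Δ_2 - Δ_1) = -108
Natural end conditions: M_0 = M_3 = 0.
Hence M_0 = 0, M_1 = 172/5, M_2 = -178/5, M_3 = 0.
On [2, 3], s'(x) = b_1 + 2c_1·(x - 2) + 3d_1·(x - 2)² with b_1 = Δ_1 - h_1(2M_1 + M_2)/6 = 22/15, c_1 = M_1/2 = 86/5, d_1 = (M_2 - M_1)/(6h_1) = -35/3. So s'(2) = 22/15.

1.4667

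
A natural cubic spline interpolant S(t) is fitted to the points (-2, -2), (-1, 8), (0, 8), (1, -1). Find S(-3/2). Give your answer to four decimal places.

3.7750

With M_i denoting the second derivative at x_i, h_i = 1, 1, 1, and Δ_i = (y_(i+1) − y_i)/h_i = 10, 0, -9:
  1·M_0 + 4·M_1 + 1·M_2 = 6(Δ_1 - Δ_0) = -60
  1·M_1 + 4·M_2 + 1·M_3 = 6(Δ_2 - Δ_1) = -54
Natural end conditions: M_0 = M_3 = 0.
Hence M_0 = 0, M_1 = -62/5, M_2 = -52/5, M_3 = 0.
On [-2, -1], S(t) = -2 + 181/15·(t + 2) + 0·(t + 2)² - 31/15·(t + 2)³.
With (t + 2) = 1/2: S(-3/2) = 151/40.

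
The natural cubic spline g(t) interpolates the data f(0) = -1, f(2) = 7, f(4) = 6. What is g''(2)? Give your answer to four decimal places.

Let σ_i = g''(x_i). Step sizes h_i = 2, 2; slopes of the chords Δ_i = (y_(i+1) - y_i)/h_i = 4, -1/2.
  2·σ_0 + 8·σ_1 + 2·σ_2 = 6(Δ_1 - Δ_0) = -27
Natural end conditions: σ_0 = σ_2 = 0.
Hence σ_0 = 0, σ_1 = -27/8, σ_2 = 0.

-3.3750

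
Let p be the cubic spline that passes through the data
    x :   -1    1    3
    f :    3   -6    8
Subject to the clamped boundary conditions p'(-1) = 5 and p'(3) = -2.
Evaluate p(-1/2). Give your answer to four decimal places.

Write M_i for p''(x_i). With h_i = 2, 2 and divided differences Δ_i = -9/2, 7, the continuity of p' gives the tridiagonal system
  2·M_0 + 8·M_1 + 2·M_2 = 6(Δ_1 - Δ_0) = 69
Clamped end conditions give two more equations: 2h_0·M_0 + h_0·M_1 = 6(Δ_0 - p'(-1)) = -57 and h_1·M_1 + 2h_1·M_2 = 6(p'(3) - Δ_1) = -54.
Hence M_0 = -197/8, M_1 = 83/4, M_2 = -191/8.
On [-1, 1], p(x) = 3 + 5·(x + 1) - 197/16·(x + 1)² + 121/32·(x + 1)³.
With (x + 1) = 1/2: p(-1/2) = 741/256.

2.8945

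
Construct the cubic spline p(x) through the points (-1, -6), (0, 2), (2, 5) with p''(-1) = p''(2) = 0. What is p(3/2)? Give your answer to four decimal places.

5.2656

Write M_i for p''(x_i). With h_i = 1, 2 and divided differences Δ_i = 8, 3/2, the continuity of p' gives the tridiagonal system
  1·M_0 + 6·M_1 + 2·M_2 = 6(Δ_1 - Δ_0) = -39
Natural end conditions: M_0 = M_2 = 0.
Forward elimination and back-substitution give M_0 = 0, M_1 = -13/2, M_2 = 0.
On [0, 2], p(x) = 2 + 35/6·x - 13/4·x² + 13/24·x³.
With x = 3/2: p(3/2) = 337/64.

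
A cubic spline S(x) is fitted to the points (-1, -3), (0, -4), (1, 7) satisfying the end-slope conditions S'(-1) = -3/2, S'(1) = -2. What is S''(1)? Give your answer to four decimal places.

-57.2500

Write σ_i for S''(x_i). With h_i = 1, 1 and divided differences Δ_i = -1, 11, the continuity of S' gives the tridiagonal system
  1·σ_0 + 4·σ_1 + 1·σ_2 = 6(Δ_1 - Δ_0) = 72
Clamped end conditions give two more equations: 2h_0·σ_0 + h_0·σ_1 = 6(Δ_0 - S'(-1)) = 3 and h_1·σ_1 + 2h_1·σ_2 = 6(S'(1) - Δ_1) = -78.
Hence σ_0 = -67/4, σ_1 = 73/2, σ_2 = -229/4.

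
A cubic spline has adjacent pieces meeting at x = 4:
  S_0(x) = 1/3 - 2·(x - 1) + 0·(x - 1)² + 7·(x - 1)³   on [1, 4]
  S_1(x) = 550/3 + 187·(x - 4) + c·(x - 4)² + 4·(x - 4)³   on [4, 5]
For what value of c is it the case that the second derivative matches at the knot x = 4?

63

S_0''(x) = 0 + 42·(x - 1), so S_0''(4) = 126. On the right, S_1''(4) = 2c, so c = 63.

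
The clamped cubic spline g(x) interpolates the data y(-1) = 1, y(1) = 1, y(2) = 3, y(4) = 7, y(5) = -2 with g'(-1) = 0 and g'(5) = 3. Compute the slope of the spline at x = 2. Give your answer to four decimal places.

4.4516

With M_i denoting the second derivative at x_i, h_i = 2, 1, 2, 1, and Δ_i = (y_(i+1) − y_i)/h_i = 0, 2, 2, -9:
  2·M_0 + 6·M_1 + 1·M_2 = 6(Δ_1 - Δ_0) = 12
  1·M_1 + 6·M_2 + 2·M_3 = 6(Δ_2 - Δ_1) = 0
  2·M_2 + 6·M_3 + 1·M_4 = 6(Δ_3 - Δ_2) = -66
Clamped end conditions give two more equations: 2h_0·M_0 + h_0·M_1 = 6(Δ_0 - g'(-1)) = 0 and h_3·M_3 + 2h_3·M_4 = 6(g'(5) - Δ_3) = 72.
Solving: M_0 = -16/31, M_1 = 32/31, M_2 = 212/31, M_3 = -652/31, M_4 = 1442/31.
On [2, 4], g'(x) = b_2 + 2c_2·(x - 2) + 3d_2·(x - 2)² with b_2 = Δ_2 - h_2(2M_2 + M_3)/6 = 138/31, c_2 = M_2/2 = 106/31, d_2 = (M_3 - M_2)/(6h_2) = -72/31. So g'(2) = 138/31.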